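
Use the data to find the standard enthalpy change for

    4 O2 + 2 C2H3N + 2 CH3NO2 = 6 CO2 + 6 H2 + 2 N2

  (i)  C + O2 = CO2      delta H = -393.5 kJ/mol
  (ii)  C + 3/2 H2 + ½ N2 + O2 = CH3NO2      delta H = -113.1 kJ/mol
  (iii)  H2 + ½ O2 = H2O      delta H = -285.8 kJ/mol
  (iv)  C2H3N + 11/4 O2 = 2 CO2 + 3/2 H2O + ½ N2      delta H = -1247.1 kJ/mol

delta H = -2197.6 kJ/mol

(i) × 2: (2)·(-393.5) = -787.0 kJ/mol
(ii) reversed and × 2 (reverse to put CH3NO2 on the reactant side; ×2 to match 2 CH3NO2 in the target): (-2)·(-113.1) = +226.2 kJ/mol
(iii) reversed and × 3: (-3)·(-285.8) = +857.4 kJ/mol
(iv) × 2 (×2 to match 2 C2H3N in the target): (2)·(-1247.1) = -2494.2 kJ/mol
Since enthalpy is a state function, delta H = (-787.0) + (+226.2) + (+857.4) + (-2494.2) = -2197.6 kJ/mol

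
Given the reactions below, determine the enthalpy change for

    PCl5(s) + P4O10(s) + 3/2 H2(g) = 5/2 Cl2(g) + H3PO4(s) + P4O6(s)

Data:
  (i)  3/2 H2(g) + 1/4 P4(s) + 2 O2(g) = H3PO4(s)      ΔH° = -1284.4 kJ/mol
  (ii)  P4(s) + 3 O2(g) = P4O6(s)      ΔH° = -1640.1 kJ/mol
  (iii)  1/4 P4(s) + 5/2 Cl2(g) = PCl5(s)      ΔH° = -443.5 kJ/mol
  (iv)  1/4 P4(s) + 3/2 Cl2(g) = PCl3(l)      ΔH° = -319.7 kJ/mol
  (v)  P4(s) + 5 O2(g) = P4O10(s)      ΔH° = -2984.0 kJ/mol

(i) as written: -1284.4 kJ/mol
(ii) as written: -1640.1 kJ/mol
(iii) reversed: +443.5 kJ/mol
(iv): not needed.
(v) reversed: +2984.0 kJ/mol
ΔH° = (-1284.4) + (-1640.1) + (+443.5) + (+2984.0) = 503.0 kJ/mol

ΔH° = 503.0 kJ/mol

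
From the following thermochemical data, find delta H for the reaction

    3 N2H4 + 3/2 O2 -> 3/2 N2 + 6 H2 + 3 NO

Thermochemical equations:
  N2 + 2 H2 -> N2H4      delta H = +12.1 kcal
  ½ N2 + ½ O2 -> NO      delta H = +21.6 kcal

delta H = 28.5 kcal

equation 1 reversed and × 3 (N2H4 must end up as a reactant; scale by 3 for the 3 N2H4): (-3)·(+12.1) = -36.3 kcal
equation 2 × 3 (×3 to match 3 NO in the target): (3)·(+21.6) = +64.8 kcal
Summing the manipulated equations, delta H = (-36.3) + (+64.8) = 28.5 kcal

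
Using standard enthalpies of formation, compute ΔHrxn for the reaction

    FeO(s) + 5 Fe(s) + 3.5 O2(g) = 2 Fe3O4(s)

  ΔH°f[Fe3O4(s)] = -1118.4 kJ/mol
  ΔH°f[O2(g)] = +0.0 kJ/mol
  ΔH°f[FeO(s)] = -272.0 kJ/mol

ΔHrxn = -1964.8 kJ/mol

Products: 2·(-1118.4) = -2236.8
Reactants: 1·(-272.0) + 5·(+0.0) + 7/2·(+0.0) = -272.0
ΔHrxn = (-2236.8) − (-272.0) = -1964.8 kJ/mol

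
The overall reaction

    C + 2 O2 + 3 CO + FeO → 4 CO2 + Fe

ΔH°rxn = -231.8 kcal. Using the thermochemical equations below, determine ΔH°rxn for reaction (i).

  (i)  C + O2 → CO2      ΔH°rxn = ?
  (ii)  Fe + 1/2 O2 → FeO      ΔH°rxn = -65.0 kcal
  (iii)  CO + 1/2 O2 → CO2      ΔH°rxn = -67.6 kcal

(i) as written (C already on the reactant side): contributes x
(ii) reversed (FeO must end up as a reactant): +65.0 kcal
(iii) × 3 (×3 to match 3 CO in the target): (3)·(-67.6) = -202.8 kcal
-231.8 = (+65.0) + (-202.8) + x
x = (-231.8 − (-137.8)) / (1) = -94.0 kcal

ΔH°rxn = -94.0 kcal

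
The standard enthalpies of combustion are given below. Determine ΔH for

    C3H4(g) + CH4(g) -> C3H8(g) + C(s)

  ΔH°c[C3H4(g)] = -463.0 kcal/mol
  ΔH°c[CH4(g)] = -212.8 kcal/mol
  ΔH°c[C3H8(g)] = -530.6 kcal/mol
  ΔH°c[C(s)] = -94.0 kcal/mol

ΔH = -51.2 kcal/mol

With combustion enthalpies, reactants minus products:
= [1·(-463.0) + 1·(-212.8)] − [1·(-530.6) + 1·(-94.0)]
= -51.2 kcal/mol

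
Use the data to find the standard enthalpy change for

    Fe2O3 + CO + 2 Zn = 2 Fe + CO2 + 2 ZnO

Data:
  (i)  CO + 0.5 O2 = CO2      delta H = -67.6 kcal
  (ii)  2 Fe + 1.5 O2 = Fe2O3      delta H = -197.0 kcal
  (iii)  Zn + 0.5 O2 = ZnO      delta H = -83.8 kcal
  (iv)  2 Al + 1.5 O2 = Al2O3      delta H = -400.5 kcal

(i) as written: -67.6 kcal
(ii) reversed: +197.0 kcal
(iii) × 2: (2)·(-83.8) = -167.6 kcal
(iv): not needed.
Summing the manipulated equations, delta H = (-67.6) + (+197.0) + (-167.6) = -38.2 kcal

delta H = -38.2 kcal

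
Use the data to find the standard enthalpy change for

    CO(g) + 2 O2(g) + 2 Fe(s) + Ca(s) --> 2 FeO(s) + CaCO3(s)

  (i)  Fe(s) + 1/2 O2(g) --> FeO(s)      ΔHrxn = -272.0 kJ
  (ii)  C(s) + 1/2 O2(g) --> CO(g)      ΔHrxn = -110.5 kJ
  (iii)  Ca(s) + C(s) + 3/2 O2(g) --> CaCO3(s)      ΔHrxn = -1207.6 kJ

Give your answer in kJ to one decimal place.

(i) × 2 (scale by 2 for the 2 FeO(s)): (2)·(-272.0) = -544.0 kJ
(ii) reversed (reverse to put CO(g) on the reactant side): +110.5 kJ
(iii) as written (CaCO3(s) already on the product side): -1207.6 kJ
Summing the manipulated equations, ΔHrxn = (-544.0) + (+110.5) + (-1207.6) = -1641.1 kJ

ΔHrxn = -1641.1 kJ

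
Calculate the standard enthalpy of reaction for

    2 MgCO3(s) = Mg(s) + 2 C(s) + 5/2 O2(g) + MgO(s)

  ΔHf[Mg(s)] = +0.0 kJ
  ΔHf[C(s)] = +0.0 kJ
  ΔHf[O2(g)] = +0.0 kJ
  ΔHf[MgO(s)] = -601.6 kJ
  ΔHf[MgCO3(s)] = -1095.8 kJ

Products: 1·(+0.0) + 2·(+0.0) + 5/2·(+0.0) + 1·(-601.6) = -601.6
Reactants: 2·(-1095.8) = -2191.6
ΔH_rxn = (-601.6) − (-2191.6) = 1590.0 kJ

ΔH_rxn = 1590.0 kJ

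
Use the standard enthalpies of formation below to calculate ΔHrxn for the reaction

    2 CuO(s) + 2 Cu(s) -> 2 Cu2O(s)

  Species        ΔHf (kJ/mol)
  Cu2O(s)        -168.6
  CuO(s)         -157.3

ΔHrxn = -22.6 kJ/mol

Products: 2·(-168.6) = -337.2
Reactants: 2·(-157.3) + 2·(+0.0) = -314.6
ΔHrxn = (-337.2) − (-314.6) = -22.6 kJ/mol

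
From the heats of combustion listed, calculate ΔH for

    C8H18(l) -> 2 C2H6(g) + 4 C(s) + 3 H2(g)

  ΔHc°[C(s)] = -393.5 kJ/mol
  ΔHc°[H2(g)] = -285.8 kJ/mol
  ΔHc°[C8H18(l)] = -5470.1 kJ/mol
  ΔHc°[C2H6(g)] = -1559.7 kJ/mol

ΔH = 80.7 kJ/mol

With combustion enthalpies, reactants minus products:
= [1·(-5470.1)] − [2·(-1559.7) + 4·(-393.5) + 3·(-285.8)]
= 80.7 kJ/mol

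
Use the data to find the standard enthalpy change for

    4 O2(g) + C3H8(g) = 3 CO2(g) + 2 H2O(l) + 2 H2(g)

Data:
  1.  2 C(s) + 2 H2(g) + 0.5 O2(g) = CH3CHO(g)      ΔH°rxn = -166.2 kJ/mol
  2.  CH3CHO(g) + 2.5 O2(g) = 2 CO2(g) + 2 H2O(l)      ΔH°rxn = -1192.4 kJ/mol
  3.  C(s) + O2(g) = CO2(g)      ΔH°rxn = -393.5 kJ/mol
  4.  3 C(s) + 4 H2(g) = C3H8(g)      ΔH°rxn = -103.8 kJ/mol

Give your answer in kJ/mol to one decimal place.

ΔH°rxn = -1648.3 kJ/mol

eq. 1 as written: -166.2 kJ/mol
eq. 2 as written (H2O(l) already on the product side): -1192.4 kJ/mol
eq. 3 as written: -393.5 kJ/mol
eq. 4 reversed (reverse to put C3H8(g) on the reactant side): +103.8 kJ/mol
ΔH°rxn = (1)·(-166.2) + (1)·(-1192.4) + (1)·(-393.5) + (-1)·(-103.8) = -1648.3 kJ/mol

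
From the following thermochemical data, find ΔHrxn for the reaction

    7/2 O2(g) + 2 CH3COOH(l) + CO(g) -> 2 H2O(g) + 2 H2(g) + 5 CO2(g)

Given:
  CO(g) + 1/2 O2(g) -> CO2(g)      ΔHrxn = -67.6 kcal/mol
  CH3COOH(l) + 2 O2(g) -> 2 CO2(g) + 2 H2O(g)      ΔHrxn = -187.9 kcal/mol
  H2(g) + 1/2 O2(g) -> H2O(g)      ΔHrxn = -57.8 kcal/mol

equation 1 as written (CO(g) already on the reactant side): -67.6 kcal/mol
equation 2 × 2 (×2 to match 2 CH3COOH(l) in the target): (2)·(-187.9) = -375.8 kcal/mol
equation 3 reversed and × 2 (reverse to put H2(g) on the product side; scale by 2 for the 2 H2(g)): (-2)·(-57.8) = +115.6 kcal/mol
ΔHrxn = (-67.6) + (-375.8) + (+115.6) = -327.8 kcal/mol

ΔHrxn = -327.8 kcal/mol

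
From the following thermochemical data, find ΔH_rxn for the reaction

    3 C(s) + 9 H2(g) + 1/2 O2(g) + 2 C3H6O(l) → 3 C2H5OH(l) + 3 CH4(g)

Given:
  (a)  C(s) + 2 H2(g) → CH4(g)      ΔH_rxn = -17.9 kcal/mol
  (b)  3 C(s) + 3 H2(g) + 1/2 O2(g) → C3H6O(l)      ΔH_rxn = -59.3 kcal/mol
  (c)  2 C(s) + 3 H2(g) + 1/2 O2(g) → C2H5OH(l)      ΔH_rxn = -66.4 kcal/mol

(a) × 3 (×3 to match 3 CH4(g) in the target): (3)·(-17.9) = -53.7 kcal/mol
(b) reversed and × 2 (C3H6O(l) must end up as a reactant; ×2 to match 2 C3H6O(l) in the target): (-2)·(-59.3) = +118.6 kcal/mol
(c) × 3 (×3 to match 3 C2H5OH(l) in the target): (3)·(-66.4) = -199.2 kcal/mol
By Hess's law, ΔH_rxn = (3)·(-17.9) + (-2)·(-59.3) + (3)·(-66.4) = -134.3 kcal/mol

ΔH_rxn = -134.3 kcal/mol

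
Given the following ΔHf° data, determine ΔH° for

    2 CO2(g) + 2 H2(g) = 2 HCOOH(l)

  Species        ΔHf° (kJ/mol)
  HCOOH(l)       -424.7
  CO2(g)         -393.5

ΔH° = -62.4 kJ/mol

Products: 2·(-424.7) = -849.4
Reactants: 2·(-393.5) + 2·(+0.0) = -787.0
ΔH° = (-849.4) − (-787.0) = -62.4 kJ/mol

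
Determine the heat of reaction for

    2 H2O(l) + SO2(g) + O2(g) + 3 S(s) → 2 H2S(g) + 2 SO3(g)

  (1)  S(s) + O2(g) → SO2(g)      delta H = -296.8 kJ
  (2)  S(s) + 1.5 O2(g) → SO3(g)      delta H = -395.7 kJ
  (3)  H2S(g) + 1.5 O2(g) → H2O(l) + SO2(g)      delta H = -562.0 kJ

delta H = 35.8 kJ

(1) as written: -296.8 kJ
(2) × 2 (×2 to match 2 SO3(g) in the target): (2)·(-395.7) = -791.4 kJ
(3) reversed and × 2 (reverse to put H2S(g) on the product side; scale by 2 for the 2 H2S(g)): (-2)·(-562.0) = +1124.0 kJ
Since enthalpy is a state function, delta H = (1)·(-296.8) + (2)·(-395.7) + (-2)·(-562.0) = 35.8 kJ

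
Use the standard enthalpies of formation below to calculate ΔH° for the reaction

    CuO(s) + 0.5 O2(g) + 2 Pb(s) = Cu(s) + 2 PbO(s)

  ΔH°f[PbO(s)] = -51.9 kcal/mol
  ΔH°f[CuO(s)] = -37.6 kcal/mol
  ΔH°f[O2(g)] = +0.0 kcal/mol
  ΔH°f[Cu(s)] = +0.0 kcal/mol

ΔH° = -66.2 kcal/mol

Products: 1·(+0.0) + 2·(-51.9) = -103.8
Reactants: 1·(-37.6) + 1/2·(+0.0) + 2·(+0.0) = -37.6
ΔH° = (-103.8) − (-37.6) = -66.2 kcal/mol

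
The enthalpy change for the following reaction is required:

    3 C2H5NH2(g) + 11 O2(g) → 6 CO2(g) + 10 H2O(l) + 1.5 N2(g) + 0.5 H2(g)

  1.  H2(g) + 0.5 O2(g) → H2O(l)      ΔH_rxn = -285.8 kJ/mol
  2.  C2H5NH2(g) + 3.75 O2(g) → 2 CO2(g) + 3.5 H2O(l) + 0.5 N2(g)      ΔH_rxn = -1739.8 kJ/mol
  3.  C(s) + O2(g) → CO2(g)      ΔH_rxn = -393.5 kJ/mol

eq. 1 reversed and × 1/2 (reverse to put H2(g) on the product side; ×1/2 to match 1/2 H2(g) in the target): (-1/2)·(-285.8) = +142.9 kJ/mol
eq. 2 × 3 (scale by 3 for the 3 C2H5NH2(g)): (3)·(-1739.8) = -5219.4 kJ/mol
eq. 3: not needed (C(s) appears nowhere else).
By Hess's law, ΔH_rxn = (+142.9) + (-5219.4) = -5076.5 kJ/mol

ΔH_rxn = -5076.5 kJ/mol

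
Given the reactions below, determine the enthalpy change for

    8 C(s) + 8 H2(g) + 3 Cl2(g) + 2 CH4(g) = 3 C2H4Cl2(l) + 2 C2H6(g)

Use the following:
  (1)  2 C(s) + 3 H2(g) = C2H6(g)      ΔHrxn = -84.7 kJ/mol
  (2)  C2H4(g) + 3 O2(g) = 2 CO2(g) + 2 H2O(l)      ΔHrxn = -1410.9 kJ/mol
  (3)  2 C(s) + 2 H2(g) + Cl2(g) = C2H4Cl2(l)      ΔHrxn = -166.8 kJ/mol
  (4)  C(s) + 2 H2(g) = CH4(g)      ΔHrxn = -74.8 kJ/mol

(1) × 2 (×2 to match 2 C2H6(g) in the target): (2)·(-84.7) = -169.4 kJ/mol
(2): not needed (CO2(g) appears nowhere else).
(3) × 3 (scale by 3 for the 3 C2H4Cl2(l)): (3)·(-166.8) = -500.4 kJ/mol
(4) reversed and × 2 (reverse to put CH4(g) on the reactant side; scale by 2 for the 2 CH4(g)): (-2)·(-74.8) = +149.6 kJ/mol
By Hess's law, ΔHrxn = (-169.4) + (-500.4) + (+149.6) = -520.2 kJ/mol

ΔHrxn = -520.2 kJ/mol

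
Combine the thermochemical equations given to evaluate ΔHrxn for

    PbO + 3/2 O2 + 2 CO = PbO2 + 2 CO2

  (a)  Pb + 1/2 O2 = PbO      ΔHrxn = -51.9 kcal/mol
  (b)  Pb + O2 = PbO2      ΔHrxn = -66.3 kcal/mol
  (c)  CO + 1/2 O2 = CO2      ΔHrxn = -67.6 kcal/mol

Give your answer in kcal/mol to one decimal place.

ΔHrxn = -149.6 kcal/mol

(a) reversed (reverse to put PbO on the reactant side): +51.9 kcal/mol
(b) as written (PbO2 already on the product side): -66.3 kcal/mol
(c) × 2 (scale by 2 for the 2 CO): (2)·(-67.6) = -135.2 kcal/mol
Summing the manipulated equations, ΔHrxn = (+51.9) + (-66.3) + (-135.2) = -149.6 kcal/mol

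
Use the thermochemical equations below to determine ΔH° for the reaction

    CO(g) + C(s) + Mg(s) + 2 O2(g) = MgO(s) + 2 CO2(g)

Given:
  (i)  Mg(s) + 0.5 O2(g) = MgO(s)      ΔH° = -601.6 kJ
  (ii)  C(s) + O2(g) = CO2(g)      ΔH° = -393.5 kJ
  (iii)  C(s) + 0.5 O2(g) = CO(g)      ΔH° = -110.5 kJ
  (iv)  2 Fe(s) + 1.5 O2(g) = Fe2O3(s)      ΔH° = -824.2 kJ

(i) as written: -601.6 kJ
(ii) × 2: (2)·(-393.5) = -787.0 kJ
(iii) reversed: +110.5 kJ
(iv): not needed.
ΔH° = (1)·(-601.6) + (2)·(-393.5) + (-1)·(-110.5) = -1278.1 kJ

ΔH° = -1278.1 kJ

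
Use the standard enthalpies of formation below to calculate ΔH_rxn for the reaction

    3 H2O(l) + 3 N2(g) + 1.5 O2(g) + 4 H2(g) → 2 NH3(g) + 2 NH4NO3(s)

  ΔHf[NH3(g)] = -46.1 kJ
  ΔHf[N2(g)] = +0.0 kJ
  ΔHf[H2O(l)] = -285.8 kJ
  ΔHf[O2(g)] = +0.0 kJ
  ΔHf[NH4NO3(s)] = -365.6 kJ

ΔH_rxn = 34.0 kJ

Products: 2·(-46.1) + 2·(-365.6) = -823.4
Reactants: 3·(-285.8) + 3·(+0.0) + 3/2·(+0.0) + 4·(+0.0) = -857.4
ΔH_rxn = (-823.4) − (-857.4) = 34.0 kJ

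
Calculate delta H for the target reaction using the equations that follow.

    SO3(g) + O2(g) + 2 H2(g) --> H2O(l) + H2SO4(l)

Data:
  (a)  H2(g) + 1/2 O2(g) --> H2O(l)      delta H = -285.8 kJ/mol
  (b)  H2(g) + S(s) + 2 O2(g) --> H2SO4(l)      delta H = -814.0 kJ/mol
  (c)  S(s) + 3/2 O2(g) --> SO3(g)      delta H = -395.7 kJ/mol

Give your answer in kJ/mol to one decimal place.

delta H = -704.1 kJ/mol

(a) as written (H2O(l) already on the product side): -285.8 kJ/mol
(b) as written (H2SO4(l) already on the product side): -814.0 kJ/mol
(c) reversed (SO3(g) must end up as a reactant): +395.7 kJ/mol
delta H = (-285.8) + (-814.0) + (+395.7) = -704.1 kJ/mol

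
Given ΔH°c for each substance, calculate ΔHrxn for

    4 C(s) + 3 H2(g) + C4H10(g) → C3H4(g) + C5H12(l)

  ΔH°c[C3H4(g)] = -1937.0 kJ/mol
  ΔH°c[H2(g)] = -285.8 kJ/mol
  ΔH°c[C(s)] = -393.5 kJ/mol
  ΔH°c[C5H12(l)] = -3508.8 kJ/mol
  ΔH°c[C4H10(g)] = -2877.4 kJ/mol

ΔHrxn = 137.0 kJ/mol

Using ΔH = Σ nΔHc°(reactants) − Σ nΔHc°(products):
= [4·(-393.5) + 3·(-285.8) + 1·(-2877.4)] − [1·(-1937.0) + 1·(-3508.8)]
= 137.0 kJ/mol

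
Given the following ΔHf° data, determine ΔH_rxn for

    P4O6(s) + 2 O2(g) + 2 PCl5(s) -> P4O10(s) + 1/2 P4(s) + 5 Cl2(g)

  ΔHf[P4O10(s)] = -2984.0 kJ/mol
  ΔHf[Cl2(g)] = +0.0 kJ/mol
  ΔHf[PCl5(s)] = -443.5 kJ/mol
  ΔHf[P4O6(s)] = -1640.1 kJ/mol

ΔH°rxn = Σ nΔHf°(products) − Σ nΔHf°(reactants).
Products: 1·(-2984.0) + 1/2·(+0.0) + 5·(+0.0) = -2984.0
Reactants: 1·(-1640.1) + 2·(+0.0) + 2·(-443.5) = -2527.1
ΔH_rxn = (-2984.0) − (-2527.1) = -456.9 kJ/mol

ΔH_rxn = -456.9 kJ/mol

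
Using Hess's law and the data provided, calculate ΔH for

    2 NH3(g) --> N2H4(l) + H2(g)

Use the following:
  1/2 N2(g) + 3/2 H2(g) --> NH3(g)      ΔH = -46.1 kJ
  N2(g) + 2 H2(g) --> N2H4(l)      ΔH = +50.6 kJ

equation 1 reversed and × 2: (-2)·(-46.1) = +92.2 kJ
equation 2 as written: +50.6 kJ
ΔH = (+92.2) + (+50.6) = 142.8 kJ

ΔH = 142.8 kJ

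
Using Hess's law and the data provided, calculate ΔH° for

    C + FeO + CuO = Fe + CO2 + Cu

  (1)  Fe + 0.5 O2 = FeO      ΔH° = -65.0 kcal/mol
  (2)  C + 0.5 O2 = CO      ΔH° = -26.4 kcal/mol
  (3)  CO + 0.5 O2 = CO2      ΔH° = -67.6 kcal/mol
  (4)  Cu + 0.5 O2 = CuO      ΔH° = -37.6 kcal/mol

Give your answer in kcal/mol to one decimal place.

ΔH° = 8.6 kcal/mol

(1) reversed: +65.0 kcal/mol
(2) as written: -26.4 kcal/mol
(3) as written: -67.6 kcal/mol
(4) reversed: +37.6 kcal/mol
Combining the equations, ΔH° = (+65.0) + (-26.4) + (-67.6) + (+37.6) = 8.6 kcal/mol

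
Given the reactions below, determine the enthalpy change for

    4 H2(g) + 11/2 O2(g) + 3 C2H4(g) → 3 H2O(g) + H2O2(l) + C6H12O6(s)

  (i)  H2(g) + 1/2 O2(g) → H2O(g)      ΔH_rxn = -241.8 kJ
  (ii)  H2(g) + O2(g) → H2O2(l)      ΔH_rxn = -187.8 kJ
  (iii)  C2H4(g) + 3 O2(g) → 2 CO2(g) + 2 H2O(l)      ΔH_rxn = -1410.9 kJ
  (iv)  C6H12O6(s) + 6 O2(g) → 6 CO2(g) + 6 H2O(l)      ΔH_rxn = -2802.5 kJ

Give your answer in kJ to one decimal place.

ΔH_rxn = -2343.4 kJ

(i) × 3: (3)·(-241.8) = -725.4 kJ
(ii) as written: -187.8 kJ
(iii) × 3: (3)·(-1410.9) = -4232.7 kJ
(iv) reversed: +2802.5 kJ
By Hess's law, ΔH_rxn = (-725.4) + (-187.8) + (-4232.7) + (+2802.5) = -2343.4 kJ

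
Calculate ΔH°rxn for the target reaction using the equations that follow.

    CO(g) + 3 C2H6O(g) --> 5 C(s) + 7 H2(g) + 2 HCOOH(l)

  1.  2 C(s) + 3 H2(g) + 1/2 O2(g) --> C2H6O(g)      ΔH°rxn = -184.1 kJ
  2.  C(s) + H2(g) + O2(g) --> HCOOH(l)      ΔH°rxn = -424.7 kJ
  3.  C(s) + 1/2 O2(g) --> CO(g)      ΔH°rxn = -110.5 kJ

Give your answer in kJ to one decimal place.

ΔH°rxn = -186.6 kJ

eq. 1 reversed and × 3 (C2H6O(g) must end up as a reactant; ×3 to match 3 C2H6O(g) in the target): (-3)·(-184.1) = +552.3 kJ
eq. 2 × 2 (×2 to match 2 HCOOH(l) in the target): (2)·(-424.7) = -849.4 kJ
eq. 3 reversed (reverse to put CO(g) on the reactant side): +110.5 kJ
Combining the equations, ΔH°rxn = (-3)·(-184.1) + (2)·(-424.7) + (-1)·(-110.5) = -186.6 kJ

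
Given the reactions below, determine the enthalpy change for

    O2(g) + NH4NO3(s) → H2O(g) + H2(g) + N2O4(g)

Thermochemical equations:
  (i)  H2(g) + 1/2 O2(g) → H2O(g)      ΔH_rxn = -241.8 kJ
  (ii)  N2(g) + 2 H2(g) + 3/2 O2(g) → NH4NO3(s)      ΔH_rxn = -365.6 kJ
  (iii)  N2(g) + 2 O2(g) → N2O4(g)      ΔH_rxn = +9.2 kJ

(i) as written (H2O(g) already on the product side): -241.8 kJ
(ii) reversed (NH4NO3(s) must end up as a reactant): +365.6 kJ
(iii) as written (N2O4(g) already on the product side): +9.2 kJ
Combining the equations, ΔH_rxn = (-241.8) + (+365.6) + (+9.2) = 133.0 kJ

ΔH_rxn = 133.0 kJ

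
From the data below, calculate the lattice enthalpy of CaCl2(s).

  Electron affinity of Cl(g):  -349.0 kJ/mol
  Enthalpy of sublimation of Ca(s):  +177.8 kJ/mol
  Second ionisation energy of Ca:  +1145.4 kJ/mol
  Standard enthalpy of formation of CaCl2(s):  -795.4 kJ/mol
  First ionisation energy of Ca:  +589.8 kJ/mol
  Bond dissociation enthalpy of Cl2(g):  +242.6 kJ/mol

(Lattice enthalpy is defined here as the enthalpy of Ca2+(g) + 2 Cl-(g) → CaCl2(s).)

U = -2253.0 kJ/mol

ΔHf° = 1·ΔHsub + 1·(ΣIE) + 1·D(Cl2) + 2·EA + U
-795.4 = 1·(+177.8) + 1·(+1735.2) + 1·(+242.6) + 2·(-349.0) + U
U = -795.4 − (+1457.6) = -2253.0 kJ/mol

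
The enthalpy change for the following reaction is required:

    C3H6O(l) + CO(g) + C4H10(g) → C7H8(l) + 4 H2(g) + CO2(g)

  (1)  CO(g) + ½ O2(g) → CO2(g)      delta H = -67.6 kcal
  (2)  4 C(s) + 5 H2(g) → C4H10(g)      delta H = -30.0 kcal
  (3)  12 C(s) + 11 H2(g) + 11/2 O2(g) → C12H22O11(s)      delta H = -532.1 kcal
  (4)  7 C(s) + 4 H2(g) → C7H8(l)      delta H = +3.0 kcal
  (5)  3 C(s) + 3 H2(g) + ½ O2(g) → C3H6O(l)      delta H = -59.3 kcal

delta H = 24.7 kcal

(1) as written (CO(g) already on the reactant side): -67.6 kcal
(2) reversed (C4H10(g) must end up as a reactant): +30.0 kcal
(3): not needed (C12H22O11(s) appears nowhere else).
(4) as written (C7H8(l) already on the product side): +3.0 kcal
(5) reversed (C3H6O(l) must end up as a reactant): +59.3 kcal
Since enthalpy is a state function, delta H = (-67.6) + (+30.0) + (+3.0) + (+59.3) = 24.7 kcal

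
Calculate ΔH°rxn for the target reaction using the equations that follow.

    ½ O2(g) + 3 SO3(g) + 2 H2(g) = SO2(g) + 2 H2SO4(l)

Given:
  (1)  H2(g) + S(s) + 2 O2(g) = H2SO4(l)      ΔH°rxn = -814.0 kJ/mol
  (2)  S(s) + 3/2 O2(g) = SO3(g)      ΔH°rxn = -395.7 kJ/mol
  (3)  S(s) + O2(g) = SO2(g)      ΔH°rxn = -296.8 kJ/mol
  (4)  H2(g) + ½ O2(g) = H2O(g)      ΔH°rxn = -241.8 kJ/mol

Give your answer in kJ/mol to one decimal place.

ΔH°rxn = -737.7 kJ/mol

(1) × 2 (scale by 2 for the 2 H2SO4(l)): (2)·(-814.0) = -1628.0 kJ/mol
(2) reversed and × 3 (SO3(g) must end up as a reactant; ×3 to match 3 SO3(g) in the target): (-3)·(-395.7) = +1187.1 kJ/mol
(3) as written (SO2(g) already on the product side): -296.8 kJ/mol
(4): not needed (H2O(g) appears nowhere else).
ΔH°rxn = (-1628.0) + (+1187.1) + (-296.8) = -737.7 kJ/mol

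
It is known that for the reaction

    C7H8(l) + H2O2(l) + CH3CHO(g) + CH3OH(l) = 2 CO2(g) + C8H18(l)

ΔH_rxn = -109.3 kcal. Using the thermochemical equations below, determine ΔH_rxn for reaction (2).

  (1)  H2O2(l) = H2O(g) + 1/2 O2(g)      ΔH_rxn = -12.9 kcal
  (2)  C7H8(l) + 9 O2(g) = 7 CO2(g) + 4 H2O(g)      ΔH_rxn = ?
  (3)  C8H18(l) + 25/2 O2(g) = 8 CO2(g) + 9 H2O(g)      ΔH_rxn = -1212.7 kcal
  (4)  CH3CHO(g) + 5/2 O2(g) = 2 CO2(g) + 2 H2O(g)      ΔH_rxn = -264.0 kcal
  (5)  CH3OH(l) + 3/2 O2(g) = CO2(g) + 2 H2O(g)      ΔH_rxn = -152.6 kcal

(1) as written: -12.9 kcal
(2) as written: contributes x
(3) reversed: +1212.7 kcal
(4) as written: -264.0 kcal
(5) as written: -152.6 kcal
-109.3 = (-12.9) + (+1212.7) + (-264.0) + (-152.6) + x
x = (-109.3 − (+783.2)) / (1) = -892.5 kcal

ΔH_rxn = -892.5 kcal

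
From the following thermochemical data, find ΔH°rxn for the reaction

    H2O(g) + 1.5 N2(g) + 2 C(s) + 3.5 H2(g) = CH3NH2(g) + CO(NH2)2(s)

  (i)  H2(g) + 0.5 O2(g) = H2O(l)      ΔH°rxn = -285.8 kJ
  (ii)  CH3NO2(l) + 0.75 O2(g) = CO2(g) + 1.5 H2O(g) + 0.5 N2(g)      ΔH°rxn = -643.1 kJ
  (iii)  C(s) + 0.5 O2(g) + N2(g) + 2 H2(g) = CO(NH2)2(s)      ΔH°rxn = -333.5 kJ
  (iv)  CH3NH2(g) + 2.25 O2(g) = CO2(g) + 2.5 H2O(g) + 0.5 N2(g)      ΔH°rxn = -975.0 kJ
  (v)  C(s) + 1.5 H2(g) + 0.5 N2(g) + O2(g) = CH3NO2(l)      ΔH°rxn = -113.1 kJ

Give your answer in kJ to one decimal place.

ΔH°rxn = -114.7 kJ

(i): not needed.
(ii) as written: -643.1 kJ
(iii) as written: -333.5 kJ
(iv) reversed: +975.0 kJ
(v) as written: -113.1 kJ
Since enthalpy is a state function, ΔH°rxn = (-643.1) + (-333.5) + (+975.0) + (-113.1) = -114.7 kJ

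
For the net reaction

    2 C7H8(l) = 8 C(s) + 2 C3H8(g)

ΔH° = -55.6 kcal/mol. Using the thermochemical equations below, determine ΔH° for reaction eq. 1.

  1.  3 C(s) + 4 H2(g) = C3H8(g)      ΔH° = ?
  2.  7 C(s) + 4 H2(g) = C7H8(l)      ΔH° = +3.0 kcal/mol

ΔH° = -24.8 kcal/mol

eq. 1 × 2 (×2 to match 2 C3H8(g) in the target): contributes 2·x
eq. 2 reversed and × 2 (C7H8(l) must end up as a reactant; ×2 to match 2 C7H8(l) in the target): (-2)·(+3.0) = -6.0 kcal/mol
-55.6 = (-6.0) + 2·x
x = (-55.6 − (-6.0)) / (2) = -24.8 kcal/mol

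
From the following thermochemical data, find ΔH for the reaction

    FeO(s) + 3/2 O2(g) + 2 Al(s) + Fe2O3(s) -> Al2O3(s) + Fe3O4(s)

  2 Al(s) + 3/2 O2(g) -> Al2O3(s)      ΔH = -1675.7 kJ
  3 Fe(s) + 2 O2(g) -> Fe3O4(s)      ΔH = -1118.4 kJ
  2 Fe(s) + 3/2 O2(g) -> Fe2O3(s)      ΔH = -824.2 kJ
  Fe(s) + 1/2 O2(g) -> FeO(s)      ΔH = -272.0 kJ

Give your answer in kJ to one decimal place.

equation 1 as written: -1675.7 kJ
equation 2 as written: -1118.4 kJ
equation 3 reversed: +824.2 kJ
equation 4 reversed: +272.0 kJ
Summing the manipulated equations, ΔH = (-1675.7) + (-1118.4) + (+824.2) + (+272.0) = -1697.9 kJ

ΔH = -1697.9 kJ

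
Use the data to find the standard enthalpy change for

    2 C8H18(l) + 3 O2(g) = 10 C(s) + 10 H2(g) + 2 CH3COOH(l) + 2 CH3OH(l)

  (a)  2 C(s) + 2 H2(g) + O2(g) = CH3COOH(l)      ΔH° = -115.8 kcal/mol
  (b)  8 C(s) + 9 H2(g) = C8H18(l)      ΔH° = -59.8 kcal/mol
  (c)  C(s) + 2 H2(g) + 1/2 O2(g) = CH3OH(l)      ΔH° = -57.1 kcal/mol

(a) × 2 (×2 to match 2 CH3COOH(l) in the target): (2)·(-115.8) = -231.6 kcal/mol
(b) reversed and × 2 (C8H18(l) must end up as a reactant; ×2 to match 2 C8H18(l) in the target): (-2)·(-59.8) = +119.6 kcal/mol
(c) × 2 (scale by 2 for the 2 CH3OH(l)): (2)·(-57.1) = -114.2 kcal/mol
By Hess's law, ΔH° = (-231.6) + (+119.6) + (-114.2) = -226.2 kcal/mol

ΔH° = -226.2 kcal/mol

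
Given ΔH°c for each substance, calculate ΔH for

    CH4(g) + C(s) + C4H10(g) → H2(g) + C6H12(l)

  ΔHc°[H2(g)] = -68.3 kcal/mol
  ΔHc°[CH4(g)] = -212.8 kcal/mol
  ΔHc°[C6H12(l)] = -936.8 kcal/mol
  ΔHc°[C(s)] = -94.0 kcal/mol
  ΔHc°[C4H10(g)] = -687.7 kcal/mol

ΔH = 10.6 kcal/mol

With combustion enthalpies, reactants minus products:
= [1·(-212.8) + 1·(-94.0) + 1·(-687.7)] − [1·(-68.3) + 1·(-936.8)]
= 10.6 kcal/mol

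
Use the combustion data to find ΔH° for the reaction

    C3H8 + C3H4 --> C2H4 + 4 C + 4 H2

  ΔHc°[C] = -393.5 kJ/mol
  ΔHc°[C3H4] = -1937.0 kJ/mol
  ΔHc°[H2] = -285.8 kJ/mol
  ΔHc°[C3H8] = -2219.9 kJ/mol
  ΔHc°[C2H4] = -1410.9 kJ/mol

ΔH° = -28.8 kJ/mol

Using ΔH = Σ nΔHc°(reactants) − Σ nΔHc°(products):
= [1·(-2219.9) + 1·(-1937.0)] − [1·(-1410.9) + 4·(-393.5) + 4·(-285.8)]
= -28.8 kJ/mol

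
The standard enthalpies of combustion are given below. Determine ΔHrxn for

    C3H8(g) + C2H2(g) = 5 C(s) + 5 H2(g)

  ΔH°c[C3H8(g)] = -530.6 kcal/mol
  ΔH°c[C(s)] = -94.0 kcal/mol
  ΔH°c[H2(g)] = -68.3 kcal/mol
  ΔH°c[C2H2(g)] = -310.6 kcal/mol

ΔHrxn = -29.7 kcal/mol

Using ΔH = Σ nΔHc°(reactants) − Σ nΔHc°(products):
= [1·(-530.6) + 1·(-310.6)] − [5·(-94.0) + 5·(-68.3)]
= -29.7 kcal/mol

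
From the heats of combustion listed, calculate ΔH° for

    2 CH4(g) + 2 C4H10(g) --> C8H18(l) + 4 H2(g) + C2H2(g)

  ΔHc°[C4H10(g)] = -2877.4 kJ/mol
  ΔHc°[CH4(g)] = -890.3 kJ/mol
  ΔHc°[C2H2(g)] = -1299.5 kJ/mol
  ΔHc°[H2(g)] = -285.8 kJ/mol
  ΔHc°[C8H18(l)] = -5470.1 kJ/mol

With combustion enthalpies, reactants minus products:
= [2·(-890.3) + 2·(-2877.4)] − [1·(-5470.1) + 4·(-285.8) + 1·(-1299.5)]
= 377.4 kJ/mol

ΔH° = 377.4 kJ/mol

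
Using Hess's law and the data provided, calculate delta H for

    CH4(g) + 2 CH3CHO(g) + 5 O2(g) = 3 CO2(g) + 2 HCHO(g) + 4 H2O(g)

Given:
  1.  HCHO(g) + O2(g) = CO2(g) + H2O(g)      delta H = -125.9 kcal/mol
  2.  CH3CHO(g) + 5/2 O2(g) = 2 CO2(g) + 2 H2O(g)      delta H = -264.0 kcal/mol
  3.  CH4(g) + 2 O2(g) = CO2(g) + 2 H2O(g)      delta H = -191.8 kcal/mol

delta H = -468.0 kcal/mol

eq. 1 reversed and × 2: (-2)·(-125.9) = +251.8 kcal/mol
eq. 2 × 2: (2)·(-264.0) = -528.0 kcal/mol
eq. 3 as written: -191.8 kcal/mol
Combining the equations, delta H = (+251.8) + (-528.0) + (-191.8) = -468.0 kcal/mol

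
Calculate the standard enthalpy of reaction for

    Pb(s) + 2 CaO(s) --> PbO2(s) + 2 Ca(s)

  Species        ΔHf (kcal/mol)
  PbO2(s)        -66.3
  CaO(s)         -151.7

Products: 1·(-66.3) + 2·(+0.0) = -66.3
Reactants: 1·(+0.0) + 2·(-151.7) = -303.4
ΔH_rxn = (-66.3) − (-303.4) = 237.1 kcal/mol

ΔH_rxn = 237.1 kcal/mol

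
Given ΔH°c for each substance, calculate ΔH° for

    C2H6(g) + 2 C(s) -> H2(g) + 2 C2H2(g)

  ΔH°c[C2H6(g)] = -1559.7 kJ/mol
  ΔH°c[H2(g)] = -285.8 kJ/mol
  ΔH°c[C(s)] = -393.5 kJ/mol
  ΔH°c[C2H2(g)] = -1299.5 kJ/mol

ΔH° = 538.1 kJ/mol

With combustion enthalpies, reactants minus products:
= [1·(-1559.7) + 2·(-393.5)] − [1·(-285.8) + 2·(-1299.5)]
= 538.1 kJ/mol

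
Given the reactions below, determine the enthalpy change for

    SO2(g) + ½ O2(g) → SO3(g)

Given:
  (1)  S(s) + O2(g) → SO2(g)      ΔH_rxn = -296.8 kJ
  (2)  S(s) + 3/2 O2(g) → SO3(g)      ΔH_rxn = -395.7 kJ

(1) reversed: +296.8 kJ
(2) as written: -395.7 kJ
ΔH_rxn = (-1)·(-296.8) + (1)·(-395.7) = -98.9 kJ

ΔH_rxn = -98.9 kJ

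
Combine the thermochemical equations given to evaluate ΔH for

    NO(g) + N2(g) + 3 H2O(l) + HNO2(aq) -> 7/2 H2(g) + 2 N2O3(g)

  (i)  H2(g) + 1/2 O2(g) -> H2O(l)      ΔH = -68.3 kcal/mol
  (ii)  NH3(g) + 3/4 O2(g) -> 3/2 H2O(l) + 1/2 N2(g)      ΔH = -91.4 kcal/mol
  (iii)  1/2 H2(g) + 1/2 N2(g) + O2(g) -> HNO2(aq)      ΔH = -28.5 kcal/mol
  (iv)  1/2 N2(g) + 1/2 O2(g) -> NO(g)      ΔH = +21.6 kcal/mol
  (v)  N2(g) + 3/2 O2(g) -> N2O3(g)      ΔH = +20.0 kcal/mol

(i) reversed and × 3: (-3)·(-68.3) = +204.9 kcal/mol
(ii): not needed.
(iii) reversed: +28.5 kcal/mol
(iv) reversed: -21.6 kcal/mol
(v) × 2: (2)·(+20.0) = +40.0 kcal/mol
ΔH = (+204.9) + (+28.5) + (-21.6) + (+40.0) = 251.8 kcal/mol

ΔH = 251.8 kcal/mol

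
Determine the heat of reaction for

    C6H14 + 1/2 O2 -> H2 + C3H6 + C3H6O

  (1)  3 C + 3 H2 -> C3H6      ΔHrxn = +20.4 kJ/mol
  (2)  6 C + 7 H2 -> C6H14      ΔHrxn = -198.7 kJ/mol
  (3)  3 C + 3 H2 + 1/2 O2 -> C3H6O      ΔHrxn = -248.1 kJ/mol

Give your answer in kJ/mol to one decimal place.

ΔHrxn = -29.0 kJ/mol

(1) as written: +20.4 kJ/mol
(2) reversed: +198.7 kJ/mol
(3) as written: -248.1 kJ/mol
ΔHrxn = (1)·(+20.4) + (-1)·(-198.7) + (1)·(-248.1) = -29.0 kJ/mol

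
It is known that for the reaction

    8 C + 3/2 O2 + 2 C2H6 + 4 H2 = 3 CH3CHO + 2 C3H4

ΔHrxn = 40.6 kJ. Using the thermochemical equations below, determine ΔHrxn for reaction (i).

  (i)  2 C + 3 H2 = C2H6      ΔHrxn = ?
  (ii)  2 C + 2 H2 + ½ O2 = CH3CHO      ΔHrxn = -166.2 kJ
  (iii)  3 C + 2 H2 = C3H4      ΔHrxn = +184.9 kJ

ΔHrxn = -84.7 kJ

(i) reversed and × 2: contributes −2·x
(ii) × 3: (3)·(-166.2) = -498.6 kJ
(iii) × 2: (2)·(+184.9) = +369.8 kJ
+40.6 = (-498.6) + (+369.8) − 2·x
x = (+40.6 − (-128.8)) / (-2) = -84.7 kJ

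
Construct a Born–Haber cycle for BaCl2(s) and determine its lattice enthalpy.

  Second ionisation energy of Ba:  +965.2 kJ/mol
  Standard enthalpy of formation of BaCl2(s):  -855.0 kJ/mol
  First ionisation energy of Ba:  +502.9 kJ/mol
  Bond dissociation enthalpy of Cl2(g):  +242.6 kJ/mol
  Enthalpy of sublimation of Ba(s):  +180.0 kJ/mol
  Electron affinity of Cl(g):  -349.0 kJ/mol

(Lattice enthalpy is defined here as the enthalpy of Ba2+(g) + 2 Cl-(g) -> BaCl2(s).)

ΔHf° = 1·ΔHsub + 1·(ΣIE) + 1·D(Cl2) + 2·EA + U
-855.0 = 1·(+180.0) + 1·(+1468.1) + 1·(+242.6) + 2·(-349.0) + U
U = -855.0 − (+1192.7) = -2047.7 kJ/mol

U = -2047.7 kJ/mol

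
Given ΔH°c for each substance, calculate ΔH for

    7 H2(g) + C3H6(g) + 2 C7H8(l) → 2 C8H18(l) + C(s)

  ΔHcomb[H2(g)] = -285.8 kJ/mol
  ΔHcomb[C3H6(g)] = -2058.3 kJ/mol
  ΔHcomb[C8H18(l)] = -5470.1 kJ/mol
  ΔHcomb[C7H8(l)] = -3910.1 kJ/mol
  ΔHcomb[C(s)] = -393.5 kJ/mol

Using ΔH = Σ nΔHc°(reactants) − Σ nΔHc°(products):
= [7·(-285.8) + 1·(-2058.3) + 2·(-3910.1)] − [2·(-5470.1) + 1·(-393.5)]
= -545.4 kJ/mol

ΔH = -545.4 kJ/mol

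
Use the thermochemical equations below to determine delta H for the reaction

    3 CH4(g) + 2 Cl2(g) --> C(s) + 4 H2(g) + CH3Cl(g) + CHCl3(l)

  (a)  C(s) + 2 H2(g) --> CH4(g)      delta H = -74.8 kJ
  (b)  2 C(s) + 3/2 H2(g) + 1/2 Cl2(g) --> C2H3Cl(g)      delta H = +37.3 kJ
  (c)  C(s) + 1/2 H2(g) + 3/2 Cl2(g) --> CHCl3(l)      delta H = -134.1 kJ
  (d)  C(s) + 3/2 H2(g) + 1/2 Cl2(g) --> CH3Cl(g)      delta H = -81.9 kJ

delta H = 8.4 kJ

(a) reversed and × 3: (-3)·(-74.8) = +224.4 kJ
(b): not needed.
(c) as written: -134.1 kJ
(d) as written: -81.9 kJ
Combining the equations, delta H = (+224.4) + (-134.1) + (-81.9) = 8.4 kJ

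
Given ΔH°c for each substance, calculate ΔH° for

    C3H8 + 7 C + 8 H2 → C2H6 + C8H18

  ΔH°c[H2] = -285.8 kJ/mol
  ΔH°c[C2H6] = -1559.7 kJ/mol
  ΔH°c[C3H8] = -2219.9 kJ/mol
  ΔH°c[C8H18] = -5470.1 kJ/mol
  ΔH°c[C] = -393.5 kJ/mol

With combustion enthalpies, reactants minus products:
= [1·(-2219.9) + 7·(-393.5) + 8·(-285.8)] − [1·(-1559.7) + 1·(-5470.1)]
= -231.0 kJ/mol

ΔH° = -231.0 kJ/mol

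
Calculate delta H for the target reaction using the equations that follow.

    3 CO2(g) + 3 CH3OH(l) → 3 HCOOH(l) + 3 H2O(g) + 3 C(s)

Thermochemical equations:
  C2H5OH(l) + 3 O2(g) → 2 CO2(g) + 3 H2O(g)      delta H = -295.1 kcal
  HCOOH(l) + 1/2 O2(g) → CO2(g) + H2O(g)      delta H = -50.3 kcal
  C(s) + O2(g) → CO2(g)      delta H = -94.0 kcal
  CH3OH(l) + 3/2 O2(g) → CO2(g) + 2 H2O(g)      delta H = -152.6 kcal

equation 1: not needed.
equation 2 reversed and × 3: (-3)·(-50.3) = +150.9 kcal
equation 3 reversed and × 3: (-3)·(-94.0) = +282.0 kcal
equation 4 × 3: (3)·(-152.6) = -457.8 kcal
Combining the equations, delta H = (-3)·(-50.3) + (-3)·(-94.0) + (3)·(-152.6) = -24.9 kcal

delta H = -24.9 kcal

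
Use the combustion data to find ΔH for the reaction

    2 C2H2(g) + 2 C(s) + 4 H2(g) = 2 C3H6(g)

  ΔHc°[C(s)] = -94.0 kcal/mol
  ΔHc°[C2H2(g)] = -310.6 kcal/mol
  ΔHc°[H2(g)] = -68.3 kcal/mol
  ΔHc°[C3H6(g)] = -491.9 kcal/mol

ΔH = -98.6 kcal/mol

Using ΔH = Σ nΔHc°(reactants) − Σ nΔHc°(products):
= [2·(-310.6) + 2·(-94.0) + 4·(-68.3)] − [2·(-491.9)]
= -98.6 kcal/mol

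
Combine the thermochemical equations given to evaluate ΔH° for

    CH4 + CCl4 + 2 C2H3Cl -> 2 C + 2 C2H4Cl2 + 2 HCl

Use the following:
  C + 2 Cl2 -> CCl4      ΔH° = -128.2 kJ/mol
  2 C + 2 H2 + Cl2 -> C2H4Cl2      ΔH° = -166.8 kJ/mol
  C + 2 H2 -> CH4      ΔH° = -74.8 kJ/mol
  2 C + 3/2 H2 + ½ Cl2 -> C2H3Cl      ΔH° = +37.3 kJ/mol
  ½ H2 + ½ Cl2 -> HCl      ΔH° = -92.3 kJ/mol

equation 1 reversed: +128.2 kJ/mol
equation 2 × 2: (2)·(-166.8) = -333.6 kJ/mol
equation 3 reversed: +74.8 kJ/mol
equation 4 reversed and × 2: (-2)·(+37.3) = -74.6 kJ/mol
equation 5 × 2: (2)·(-92.3) = -184.6 kJ/mol
ΔH° = (+128.2) + (-333.6) + (+74.8) + (-74.6) + (-184.6) = -389.8 kJ/mol

ΔH° = -389.8 kJ/mol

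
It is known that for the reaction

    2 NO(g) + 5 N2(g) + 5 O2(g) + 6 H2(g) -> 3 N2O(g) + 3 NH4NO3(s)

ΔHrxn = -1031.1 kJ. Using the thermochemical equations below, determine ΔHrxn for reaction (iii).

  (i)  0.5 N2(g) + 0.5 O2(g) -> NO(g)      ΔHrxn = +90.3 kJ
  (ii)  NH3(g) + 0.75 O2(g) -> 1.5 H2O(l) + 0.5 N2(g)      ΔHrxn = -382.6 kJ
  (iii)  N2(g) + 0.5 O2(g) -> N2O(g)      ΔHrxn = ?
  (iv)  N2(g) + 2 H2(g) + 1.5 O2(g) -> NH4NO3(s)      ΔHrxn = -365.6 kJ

(i) reversed and × 2: (-2)·(+90.3) = -180.6 kJ
(ii): not needed.
(iii) × 3: contributes 3·x
(iv) × 3: (3)·(-365.6) = -1096.8 kJ
-1031.1 = (-180.6) + (-1096.8) + 3·x
x = (-1031.1 − (-1277.4)) / (3) = 82.1 kJ

ΔHrxn = 82.1 kJ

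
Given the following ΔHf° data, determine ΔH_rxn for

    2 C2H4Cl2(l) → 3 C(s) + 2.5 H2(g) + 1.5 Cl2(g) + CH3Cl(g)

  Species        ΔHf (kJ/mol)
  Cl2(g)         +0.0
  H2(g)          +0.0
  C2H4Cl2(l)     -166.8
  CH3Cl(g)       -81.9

ΔH_rxn = 251.7 kJ/mol

Products: 3·(+0.0) + 5/2·(+0.0) + 3/2·(+0.0) + 1·(-81.9) = -81.9
Reactants: 2·(-166.8) = -333.6
ΔH_rxn = (-81.9) − (-333.6) = 251.7 kJ/mol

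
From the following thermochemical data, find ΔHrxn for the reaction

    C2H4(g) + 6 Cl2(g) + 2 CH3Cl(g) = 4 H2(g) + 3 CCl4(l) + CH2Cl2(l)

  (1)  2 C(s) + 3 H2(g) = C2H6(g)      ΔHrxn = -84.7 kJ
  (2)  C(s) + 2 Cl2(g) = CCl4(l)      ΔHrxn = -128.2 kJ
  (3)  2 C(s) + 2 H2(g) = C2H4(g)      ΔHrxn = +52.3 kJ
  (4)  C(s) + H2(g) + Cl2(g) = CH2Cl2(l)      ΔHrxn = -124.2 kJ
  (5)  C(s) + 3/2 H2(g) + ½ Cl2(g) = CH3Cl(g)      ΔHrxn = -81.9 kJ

(1): not needed (C2H6(g) appears nowhere else).
(2) × 3 (scale by 3 for the 3 CCl4(l)): (3)·(-128.2) = -384.6 kJ
(3) reversed (reverse to put C2H4(g) on the reactant side): -52.3 kJ
(4) as written (CH2Cl2(l) already on the product side): -124.2 kJ
(5) reversed and × 2 (reverse to put CH3Cl(g) on the reactant side; ×2 to match 2 CH3Cl(g) in the target): (-2)·(-81.9) = +163.8 kJ
Summing the manipulated equations, ΔHrxn = (-384.6) + (-52.3) + (-124.2) + (+163.8) = -397.3 kJ

ΔHrxn = -397.3 kJ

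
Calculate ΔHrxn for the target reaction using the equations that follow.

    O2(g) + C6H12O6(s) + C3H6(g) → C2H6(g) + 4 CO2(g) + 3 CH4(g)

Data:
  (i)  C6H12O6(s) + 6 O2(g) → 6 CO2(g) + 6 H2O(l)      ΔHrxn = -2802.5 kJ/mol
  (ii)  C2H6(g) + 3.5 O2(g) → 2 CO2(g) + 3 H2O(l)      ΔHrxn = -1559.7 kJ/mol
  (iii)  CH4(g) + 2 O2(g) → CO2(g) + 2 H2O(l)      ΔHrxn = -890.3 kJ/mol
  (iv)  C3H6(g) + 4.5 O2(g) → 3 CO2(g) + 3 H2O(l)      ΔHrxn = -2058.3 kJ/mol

ΔHrxn = -630.2 kJ/mol

(i) as written: -2802.5 kJ/mol
(ii) reversed: +1559.7 kJ/mol
(iii) reversed and × 3: (-3)·(-890.3) = +2670.9 kJ/mol
(iv) as written: -2058.3 kJ/mol
By Hess's law, ΔHrxn = (1)·(-2802.5) + (-1)·(-1559.7) + (-3)·(-890.3) + (1)·(-2058.3) = -630.2 kJ/mol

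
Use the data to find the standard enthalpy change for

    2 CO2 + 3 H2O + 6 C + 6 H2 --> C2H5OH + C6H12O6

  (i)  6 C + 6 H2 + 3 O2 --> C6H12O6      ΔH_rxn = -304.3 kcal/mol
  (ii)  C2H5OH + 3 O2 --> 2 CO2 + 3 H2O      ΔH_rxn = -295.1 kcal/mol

(i) as written (C6H12O6 already on the product side): -304.3 kcal/mol
(ii) reversed (C2H5OH must end up as a product): +295.1 kcal/mol
ΔH_rxn = (-304.3) + (+295.1) = -9.2 kcal/mol

ΔH_rxn = -9.2 kcal/mol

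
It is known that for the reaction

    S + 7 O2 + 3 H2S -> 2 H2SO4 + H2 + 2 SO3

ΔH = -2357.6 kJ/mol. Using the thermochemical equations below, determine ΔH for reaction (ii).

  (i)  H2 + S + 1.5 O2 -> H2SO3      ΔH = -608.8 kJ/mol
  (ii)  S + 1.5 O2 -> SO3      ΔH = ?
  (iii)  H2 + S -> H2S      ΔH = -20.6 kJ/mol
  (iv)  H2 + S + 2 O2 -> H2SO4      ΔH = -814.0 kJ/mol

ΔH = -395.7 kJ/mol

(i): not needed (H2SO3 appears nowhere else).
(ii) × 2 (×2 to match 2 SO3 in the target): contributes 2·x
(iii) reversed and × 3 (reverse to put H2S on the reactant side; ×3 to match 3 H2S in the target): (-3)·(-20.6) = +61.8 kJ/mol
(iv) × 2 (scale by 2 for the 2 H2SO4): (2)·(-814.0) = -1628.0 kJ/mol
-2357.6 = (+61.8) + (-1628.0) + 2·x
x = (-2357.6 − (-1566.2)) / (2) = -395.7 kJ/mol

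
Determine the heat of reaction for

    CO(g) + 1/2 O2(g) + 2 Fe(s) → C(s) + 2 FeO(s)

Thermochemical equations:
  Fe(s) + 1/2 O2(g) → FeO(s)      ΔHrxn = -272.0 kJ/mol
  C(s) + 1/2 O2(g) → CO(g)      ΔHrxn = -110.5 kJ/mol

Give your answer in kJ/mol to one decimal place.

ΔHrxn = -433.5 kJ/mol

equation 1 × 2 (×2 to match 2 FeO(s) in the target): (2)·(-272.0) = -544.0 kJ/mol
equation 2 reversed (CO(g) must end up as a reactant): +110.5 kJ/mol
Since enthalpy is a state function, ΔHrxn = (2)·(-272.0) + (-1)·(-110.5) = -433.5 kJ/mol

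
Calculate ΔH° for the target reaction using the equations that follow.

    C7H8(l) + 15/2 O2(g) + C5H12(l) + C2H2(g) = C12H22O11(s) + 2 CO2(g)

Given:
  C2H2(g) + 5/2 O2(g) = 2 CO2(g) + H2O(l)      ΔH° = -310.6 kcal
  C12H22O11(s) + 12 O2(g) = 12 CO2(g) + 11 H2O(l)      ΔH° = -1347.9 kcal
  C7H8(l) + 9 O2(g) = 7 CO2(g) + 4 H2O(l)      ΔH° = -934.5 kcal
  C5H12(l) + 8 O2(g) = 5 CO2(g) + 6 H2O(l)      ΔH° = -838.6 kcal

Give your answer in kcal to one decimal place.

equation 1 as written (C2H2(g) already on the reactant side): -310.6 kcal
equation 2 reversed (reverse to put C12H22O11(s) on the product side): +1347.9 kcal
equation 3 as written (C7H8(l) already on the reactant side): -934.5 kcal
equation 4 as written (C5H12(l) already on the reactant side): -838.6 kcal
Since enthalpy is a state function, ΔH° = (1)·(-310.6) + (-1)·(-1347.9) + (1)·(-934.5) + (1)·(-838.6) = -735.8 kcal

ΔH° = -735.8 kcal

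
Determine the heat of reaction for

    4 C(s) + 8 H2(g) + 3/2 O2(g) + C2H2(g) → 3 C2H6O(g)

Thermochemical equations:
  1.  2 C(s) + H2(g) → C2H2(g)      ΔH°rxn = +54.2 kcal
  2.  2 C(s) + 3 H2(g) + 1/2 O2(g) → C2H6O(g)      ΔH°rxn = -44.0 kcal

ΔH°rxn = -186.2 kcal

eq. 1 reversed (reverse to put C2H2(g) on the reactant side): -54.2 kcal
eq. 2 × 3 (scale by 3 for the 3 C2H6O(g)): (3)·(-44.0) = -132.0 kcal
Since enthalpy is a state function, ΔH°rxn = (-54.2) + (-132.0) = -186.2 kcal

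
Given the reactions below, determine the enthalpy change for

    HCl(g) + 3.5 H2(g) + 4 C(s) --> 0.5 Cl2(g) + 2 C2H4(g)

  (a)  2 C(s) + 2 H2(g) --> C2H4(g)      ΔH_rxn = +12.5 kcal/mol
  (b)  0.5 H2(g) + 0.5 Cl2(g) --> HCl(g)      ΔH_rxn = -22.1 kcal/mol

ΔH_rxn = 47.1 kcal/mol

(a) × 2 (scale by 2 for the 2 C2H4(g)): (2)·(+12.5) = +25.0 kcal/mol
(b) reversed (reverse to put HCl(g) on the reactant side): +22.1 kcal/mol
Summing the manipulated equations, ΔH_rxn = (+25.0) + (+22.1) = 47.1 kcal/mol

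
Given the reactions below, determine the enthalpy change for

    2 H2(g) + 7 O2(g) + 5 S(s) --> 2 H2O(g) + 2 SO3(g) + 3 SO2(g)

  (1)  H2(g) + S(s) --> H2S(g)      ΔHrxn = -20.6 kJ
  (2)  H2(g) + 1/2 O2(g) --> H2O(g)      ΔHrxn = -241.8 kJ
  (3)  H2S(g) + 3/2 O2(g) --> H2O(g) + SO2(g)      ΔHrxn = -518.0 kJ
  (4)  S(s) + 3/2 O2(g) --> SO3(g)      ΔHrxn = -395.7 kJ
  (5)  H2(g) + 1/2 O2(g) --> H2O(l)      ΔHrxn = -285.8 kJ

(1) × 3: (3)·(-20.6) = -61.8 kJ
(2) reversed: +241.8 kJ
(3) × 3: (3)·(-518.0) = -1554.0 kJ
(4) × 2: (2)·(-395.7) = -791.4 kJ
(5): not needed.
ΔHrxn = (-61.8) + (+241.8) + (-1554.0) + (-791.4) = -2165.4 kJ

ΔHrxn = -2165.4 kJ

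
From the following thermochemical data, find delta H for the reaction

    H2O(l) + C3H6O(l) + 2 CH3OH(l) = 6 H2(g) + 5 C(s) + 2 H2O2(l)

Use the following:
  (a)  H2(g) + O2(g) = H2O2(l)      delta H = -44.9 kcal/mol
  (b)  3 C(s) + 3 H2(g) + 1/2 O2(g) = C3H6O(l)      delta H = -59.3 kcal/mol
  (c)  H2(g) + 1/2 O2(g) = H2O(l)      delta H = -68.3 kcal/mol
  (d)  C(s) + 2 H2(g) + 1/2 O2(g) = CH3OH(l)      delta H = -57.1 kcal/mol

(a) × 2: (2)·(-44.9) = -89.8 kcal/mol
(b) reversed: +59.3 kcal/mol
(c) reversed: +68.3 kcal/mol
(d) reversed and × 2: (-2)·(-57.1) = +114.2 kcal/mol
delta H = (2)·(-44.9) + (-1)·(-59.3) + (-1)·(-68.3) + (-2)·(-57.1) = 152.0 kcal/mol

delta H = 152.0 kcal/mol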